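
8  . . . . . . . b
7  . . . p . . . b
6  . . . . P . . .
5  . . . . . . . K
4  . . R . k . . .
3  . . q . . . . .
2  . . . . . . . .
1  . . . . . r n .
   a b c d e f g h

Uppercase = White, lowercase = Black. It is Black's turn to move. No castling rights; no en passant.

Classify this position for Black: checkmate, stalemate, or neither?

Black to move; black king on e4.
In check: yes, from the white rook on c4.
King squares — d3: available; e3: available; f3: available; d4: attacked by Rc4; f4: attacked by Rc4; d5: available; e5: available; f5: available.
Legal moves for Black: Kf5, Ke5, Kd5, Kf3, Ke3, Kd3, Bd4, Qd4, Qxc4.
Black is in check but has 9 legal moves → neither.

neither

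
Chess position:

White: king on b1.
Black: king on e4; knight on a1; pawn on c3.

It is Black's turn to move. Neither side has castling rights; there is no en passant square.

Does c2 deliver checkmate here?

no

After c2: white king on b1; in check: yes, from the black pawn on c2.
White has 4 legal replies: Kb2, Ka2, Kc1, Kxa1.
In check but a legal move exists → not checkmate.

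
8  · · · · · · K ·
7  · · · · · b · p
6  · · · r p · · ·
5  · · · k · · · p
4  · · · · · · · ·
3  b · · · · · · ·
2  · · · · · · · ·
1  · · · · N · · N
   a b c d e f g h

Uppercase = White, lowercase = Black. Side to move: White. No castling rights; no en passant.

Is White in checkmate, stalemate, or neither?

neither

White to move; white king on g8.
In check: yes, from the black bishop on f7.
Legal moves for White: Kh8, Kf8, Kxh7, Kg7, Kxf7.
White is in check but has 5 legal moves → neither.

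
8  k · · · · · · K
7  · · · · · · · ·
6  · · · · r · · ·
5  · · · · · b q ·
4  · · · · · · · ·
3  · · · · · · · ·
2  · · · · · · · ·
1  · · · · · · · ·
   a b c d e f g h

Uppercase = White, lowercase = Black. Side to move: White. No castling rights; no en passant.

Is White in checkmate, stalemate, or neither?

White to move; white king on h8.
In check: no.
King squares — g7: attacked by Qg5; h7: attacked by Bf5; g8: attacked by Qg5.
Legal moves for White: none.
Not in check and no legal moves → stalemate.

stalemate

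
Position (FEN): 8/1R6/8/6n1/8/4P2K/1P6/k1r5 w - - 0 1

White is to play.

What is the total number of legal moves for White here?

White to move; king on h3.
In check: yes, from the black knight on g5.
Legal moves: Kh4, Kg4, Kg3, Kh2, Kg2.
Count: 5.

5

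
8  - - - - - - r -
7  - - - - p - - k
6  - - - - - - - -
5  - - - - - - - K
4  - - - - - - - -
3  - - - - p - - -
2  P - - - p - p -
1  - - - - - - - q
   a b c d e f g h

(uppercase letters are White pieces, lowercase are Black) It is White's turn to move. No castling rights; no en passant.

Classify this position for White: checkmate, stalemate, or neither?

White to move; white king on h5.
In check: yes, from the black queen on h1.
King squares — g4: attacked by Rg8; h4: attacked by Qh1; g5: attacked by Rg8; g6: attacked by Kh7; h6: attacked by Qh1.
Legal moves for White: none.
In check with no legal moves → checkmate.

checkmate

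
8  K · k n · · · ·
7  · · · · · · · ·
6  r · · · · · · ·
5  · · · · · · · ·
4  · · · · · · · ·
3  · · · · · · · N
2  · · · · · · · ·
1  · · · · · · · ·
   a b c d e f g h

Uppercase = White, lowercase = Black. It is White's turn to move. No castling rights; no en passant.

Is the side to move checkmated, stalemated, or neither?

White to move; white king on a8.
In check: yes, from the black rook on a6.
King squares — a7: attacked by Ra6; b7: attacked by Kc8; b8: attacked by Kc8.
Legal moves for White: none.
In check with no legal moves → checkmate.

checkmate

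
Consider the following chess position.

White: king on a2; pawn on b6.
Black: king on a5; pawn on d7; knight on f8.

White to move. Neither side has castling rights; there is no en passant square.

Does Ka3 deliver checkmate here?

no

After Ka3: black king on a5; in check: no.
Black is not in check, so this cannot be checkmate.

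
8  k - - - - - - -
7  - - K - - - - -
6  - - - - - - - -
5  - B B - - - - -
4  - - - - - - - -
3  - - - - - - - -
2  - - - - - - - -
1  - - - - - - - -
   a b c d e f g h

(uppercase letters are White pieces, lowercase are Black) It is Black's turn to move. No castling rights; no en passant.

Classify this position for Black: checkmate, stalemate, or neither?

stalemate

Black to move; black king on a8.
In check: no.
King squares — a7: attacked by Bc5; b7: attacked by Kc7; b8: attacked by Kc7.
Legal moves for Black: none.
Not in check and no legal moves → stalemate.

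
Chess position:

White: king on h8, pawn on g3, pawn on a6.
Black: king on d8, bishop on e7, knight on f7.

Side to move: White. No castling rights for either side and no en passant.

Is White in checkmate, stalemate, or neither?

neither

White to move; white king on h8.
In check: yes, from the black knight on f7.
King squares — g7: available; h7: available; g8: available.
Legal moves for White: Kg8, Kh7, Kg7.
White is in check but has 3 legal moves → neither.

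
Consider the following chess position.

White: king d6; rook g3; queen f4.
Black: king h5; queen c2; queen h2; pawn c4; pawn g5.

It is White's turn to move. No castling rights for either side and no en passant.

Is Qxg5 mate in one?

yes

After Qxg5: black king on h5; in check: yes, from the white queen on g5.
King squares — g4: attacked by Rg3; h4: attacked by Qg5; g5: attacked by Rg3; g6: attacked by Qg5; h6: attacked by Qg5.
Black has no legal moves → checkmate.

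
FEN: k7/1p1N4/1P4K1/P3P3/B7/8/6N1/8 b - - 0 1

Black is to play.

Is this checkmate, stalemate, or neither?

Black to move; black king on a8.
In check: no.
King squares — a7: attacked by Pb6; b7: own pawn; b8: attacked by Nd7.
Legal moves for Black: none.
Not in check and no legal moves → stalemate.

stalemate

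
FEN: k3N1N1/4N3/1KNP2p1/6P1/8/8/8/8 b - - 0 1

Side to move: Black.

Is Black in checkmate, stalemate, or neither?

stalemate

Black to move; black king on a8.
In check: no.
King squares — a7: attacked by Kb6; b7: attacked by Kb6; b8: attacked by Nc6.
Legal moves for Black: none.
Not in check and no legal moves → stalemate.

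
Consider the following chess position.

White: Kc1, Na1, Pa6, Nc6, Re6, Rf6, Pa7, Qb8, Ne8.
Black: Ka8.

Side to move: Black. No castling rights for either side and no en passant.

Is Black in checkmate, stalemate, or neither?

checkmate

Black to move; black king on a8.
In check: yes, from the white queen on b8.
King squares — a7: attacked by Nc6; b7: attacked by Pa6; b8: attacked by Nc6.
Legal moves for Black: none.
In check with no legal moves → checkmate.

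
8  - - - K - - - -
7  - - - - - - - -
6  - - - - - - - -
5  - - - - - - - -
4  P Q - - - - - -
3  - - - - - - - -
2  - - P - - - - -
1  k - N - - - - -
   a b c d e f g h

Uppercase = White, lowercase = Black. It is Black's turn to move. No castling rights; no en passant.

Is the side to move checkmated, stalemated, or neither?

Black to move; black king on a1.
In check: no.
King squares — b1: attacked by Qb4; a2: attacked by Nc1; b2: attacked by Qb4.
Legal moves for Black: none.
Not in check and no legal moves → stalemate.

stalemate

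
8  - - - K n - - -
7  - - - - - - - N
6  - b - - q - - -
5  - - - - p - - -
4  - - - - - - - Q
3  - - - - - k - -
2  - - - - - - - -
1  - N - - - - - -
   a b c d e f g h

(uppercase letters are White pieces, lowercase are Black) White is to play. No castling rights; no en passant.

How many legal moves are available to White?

0

White to move; king on d8.
In check: yes, from the black bishop on b6.
Legal moves: none.
Count: 0.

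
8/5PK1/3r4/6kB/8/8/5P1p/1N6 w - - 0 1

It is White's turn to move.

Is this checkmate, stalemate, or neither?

White to move; white king on g7.
In check: no.
Legal moves for White: Kh8, Kg8, Kf8, Kh7, Bg6, Bg4, Bf3, Be2, Bd1, Nc3, Na3, Nd2, f8=Q, f8=R, f8=B, f8=N, f3, f4+.
White has 18 legal moves and is not in check → neither.

neither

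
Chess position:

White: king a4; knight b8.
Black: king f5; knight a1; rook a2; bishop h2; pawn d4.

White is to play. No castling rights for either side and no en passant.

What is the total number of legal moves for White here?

2

White to move; king on a4.
In check: yes, from the black rook on a2.
Legal moves: Kb5, Kb4.
Count: 2.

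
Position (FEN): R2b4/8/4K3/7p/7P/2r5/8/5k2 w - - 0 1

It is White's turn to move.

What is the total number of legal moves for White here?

White to move; king on e6.
In check: no.
Legal moves: Rxd8, Rc8, Rb8, Ra7, Ra6, Ra5, Ra4, Ra3, Ra2, Ra1+, Kf7, Kd7, Kd6, Kf5, Ke5, Kd5.
Count: 16.

16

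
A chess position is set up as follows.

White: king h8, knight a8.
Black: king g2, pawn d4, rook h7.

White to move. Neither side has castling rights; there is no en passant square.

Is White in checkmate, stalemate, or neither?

neither

White to move; white king on h8.
In check: yes, from the black rook on h7.
King squares — g7: attacked by Rh7; h7: available; g8: available.
Legal moves for White: Kg8, Kxh7.
White is in check but has 2 legal moves → neither.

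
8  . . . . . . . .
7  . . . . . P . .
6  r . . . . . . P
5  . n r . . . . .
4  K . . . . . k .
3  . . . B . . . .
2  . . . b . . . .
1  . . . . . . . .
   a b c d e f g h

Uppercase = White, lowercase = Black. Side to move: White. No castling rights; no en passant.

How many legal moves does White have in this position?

White to move; king on a4.
In check: yes, from the black rook on a6.
Legal moves: Kb3.
Count: 1.

1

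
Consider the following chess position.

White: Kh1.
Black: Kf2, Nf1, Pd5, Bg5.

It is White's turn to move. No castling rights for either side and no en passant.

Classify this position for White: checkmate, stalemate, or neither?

White to move; white king on h1.
In check: no.
King squares — g1: attacked by Kf2; g2: attacked by Kf2; h2: attacked by Nf1.
Legal moves for White: none.
Not in check and no legal moves → stalemate.

stalemate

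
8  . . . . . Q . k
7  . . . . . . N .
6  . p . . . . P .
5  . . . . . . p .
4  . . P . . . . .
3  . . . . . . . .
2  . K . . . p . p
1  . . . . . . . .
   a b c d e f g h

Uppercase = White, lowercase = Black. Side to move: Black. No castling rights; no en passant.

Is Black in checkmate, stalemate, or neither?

checkmate

Black to move; black king on h8.
In check: yes, from the white queen on f8.
King squares — g7: attacked by Qf8; h7: attacked by Pg6; g8: attacked by Qf8.
Legal moves for Black: none.
In check with no legal moves → checkmate.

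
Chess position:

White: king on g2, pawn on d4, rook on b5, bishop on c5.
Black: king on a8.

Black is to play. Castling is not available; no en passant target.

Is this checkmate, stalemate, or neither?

stalemate

Black to move; black king on a8.
In check: no.
King squares — a7: attacked by Bc5; b7: attacked by Rb5; b8: attacked by Rb5.
Legal moves for Black: none.
Not in check and no legal moves → stalemate.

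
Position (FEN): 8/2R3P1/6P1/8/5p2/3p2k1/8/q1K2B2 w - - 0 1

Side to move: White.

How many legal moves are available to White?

White to move; king on c1.
In check: yes, from the black queen on a1.
Legal moves: Kd2.
Count: 1.

1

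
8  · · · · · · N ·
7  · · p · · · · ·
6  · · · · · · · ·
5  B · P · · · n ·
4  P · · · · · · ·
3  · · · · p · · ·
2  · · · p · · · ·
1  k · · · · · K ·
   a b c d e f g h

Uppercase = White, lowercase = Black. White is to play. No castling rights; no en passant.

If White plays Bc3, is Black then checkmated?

After Bc3: black king on a1; in check: yes, from the white bishop on c3.
Black has 2 legal replies: Ka2, Kb1.
In check but a legal move exists → not checkmate.

no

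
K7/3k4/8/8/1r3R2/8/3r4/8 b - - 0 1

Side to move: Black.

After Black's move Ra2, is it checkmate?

yes

After Ra2: white king on a8; in check: yes, from the black rook on a2.
King squares — a7: attacked by Ra2; b7: attacked by Rb4; b8: attacked by Rb4.
White has no legal moves → checkmate.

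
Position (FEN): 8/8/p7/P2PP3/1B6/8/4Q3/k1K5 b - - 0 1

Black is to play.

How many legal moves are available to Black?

Black to move; king on a1.
In check: no.
Legal moves: none.
Count: 0.

0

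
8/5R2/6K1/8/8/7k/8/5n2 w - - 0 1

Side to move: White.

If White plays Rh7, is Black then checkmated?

After Rh7: black king on h3; in check: yes, from the white rook on h7.
Black has 3 legal replies: Kg4, Kg3, Kg2.
In check but a legal move exists → not checkmate.

no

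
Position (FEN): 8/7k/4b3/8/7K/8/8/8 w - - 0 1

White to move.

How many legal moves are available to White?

3

White to move; king on h4.
In check: no.
Legal moves: Kh5, Kg5, Kg3.
Count: 3.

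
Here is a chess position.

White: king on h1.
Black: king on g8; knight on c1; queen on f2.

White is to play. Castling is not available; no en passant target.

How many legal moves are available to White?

White to move; king on h1.
In check: no.
Legal moves: none.
Count: 0.

0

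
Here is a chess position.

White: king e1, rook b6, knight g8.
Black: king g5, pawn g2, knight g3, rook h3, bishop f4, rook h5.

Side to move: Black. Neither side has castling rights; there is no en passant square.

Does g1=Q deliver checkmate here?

After g1=Q: white king on e1; in check: yes, from the black queen on g1.
King squares — d1: attacked by Qg1; f1: attacked by Qg1; d2: attacked by Bf4; e2: attacked by Ng3; f2: attacked by Qg1.
White has no legal moves → checkmate.

yes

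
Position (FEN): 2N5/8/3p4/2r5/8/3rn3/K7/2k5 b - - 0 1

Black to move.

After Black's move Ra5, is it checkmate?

yes

After Ra5: white king on a2; in check: yes, from the black rook on a5.
King squares — a1: attacked by Ra5; b1: attacked by Kc1; b2: attacked by Kc1; a3: attacked by Rd3; b3: attacked by Rd3.
White has no legal moves → checkmate.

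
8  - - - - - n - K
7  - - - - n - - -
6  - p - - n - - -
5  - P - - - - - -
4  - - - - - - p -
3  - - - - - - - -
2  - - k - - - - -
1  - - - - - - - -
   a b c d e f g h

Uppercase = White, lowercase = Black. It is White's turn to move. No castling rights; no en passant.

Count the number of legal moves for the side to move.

White to move; king on h8.
In check: no.
Legal moves: none.
Count: 0.

0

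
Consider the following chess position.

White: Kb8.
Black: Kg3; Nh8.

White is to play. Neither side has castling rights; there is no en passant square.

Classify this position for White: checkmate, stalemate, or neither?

neither

White to move; white king on b8.
In check: no.
Legal moves for White: Kc8, Ka8, Kc7, Kb7, Ka7.
White has 5 legal moves and is not in check → neither.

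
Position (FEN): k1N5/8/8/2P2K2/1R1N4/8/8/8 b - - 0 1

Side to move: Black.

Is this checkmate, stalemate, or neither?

Black to move; black king on a8.
In check: no.
King squares — a7: attacked by Nc8; b7: attacked by Rb4; b8: attacked by Rb4.
Legal moves for Black: none.
Not in check and no legal moves → stalemate.

stalemate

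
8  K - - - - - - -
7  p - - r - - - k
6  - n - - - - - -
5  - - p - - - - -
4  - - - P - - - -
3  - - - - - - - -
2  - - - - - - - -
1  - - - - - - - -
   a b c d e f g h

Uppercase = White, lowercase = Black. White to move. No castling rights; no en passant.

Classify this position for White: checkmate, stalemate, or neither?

White to move; white king on a8.
In check: yes, from the black knight on b6.
King squares — a7: attacked by Rd7; b7: attacked by Rd7; b8: available.
Legal moves for White: Kb8.
White is in check but has 1 legal move → neither.

neither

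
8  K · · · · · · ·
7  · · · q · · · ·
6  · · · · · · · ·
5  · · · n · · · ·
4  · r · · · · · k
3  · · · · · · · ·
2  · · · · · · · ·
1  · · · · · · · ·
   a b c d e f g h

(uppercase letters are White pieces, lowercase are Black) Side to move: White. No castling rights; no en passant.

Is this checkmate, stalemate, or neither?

White to move; white king on a8.
In check: no.
King squares — a7: attacked by Qd7; b7: attacked by Rb4; b8: attacked by Rb4.
Legal moves for White: none.
Not in check and no legal moves → stalemate.

stalemate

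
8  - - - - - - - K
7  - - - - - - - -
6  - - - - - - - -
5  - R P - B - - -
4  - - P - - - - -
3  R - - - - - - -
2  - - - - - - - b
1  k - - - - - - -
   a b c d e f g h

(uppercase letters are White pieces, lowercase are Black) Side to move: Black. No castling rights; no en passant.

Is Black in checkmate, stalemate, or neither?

checkmate

Black to move; black king on a1.
In check: yes, from the white rook on a3 and the white bishop on e5.
King squares — b1: attacked by Rb5; a2: attacked by Ra3; b2: attacked by Rb5.
Legal moves for Black: none.
In check with no legal moves → checkmate.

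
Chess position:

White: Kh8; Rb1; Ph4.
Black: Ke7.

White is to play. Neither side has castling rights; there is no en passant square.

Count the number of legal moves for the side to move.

18

White to move; king on h8.
In check: no.
Legal moves: Kg8, Kh7, Kg7, Rb8, Rb7+, Rb6, Rb5, Rb4, Rb3, Rb2, Rh1, Rg1, Rf1, Re1+, Rd1, Rc1, Ra1, h5.
Count: 18.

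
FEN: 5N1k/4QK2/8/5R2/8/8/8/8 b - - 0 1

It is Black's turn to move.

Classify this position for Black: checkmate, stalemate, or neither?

stalemate

Black to move; black king on h8.
In check: no.
King squares — g7: attacked by Kf7; h7: attacked by Nf8; g8: attacked by Kf7.
Legal moves for Black: none.
Not in check and no legal moves → stalemate.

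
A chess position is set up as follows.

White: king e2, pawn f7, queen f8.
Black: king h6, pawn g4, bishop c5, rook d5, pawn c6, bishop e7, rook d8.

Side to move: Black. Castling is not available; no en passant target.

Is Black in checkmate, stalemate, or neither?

Black to move; black king on h6.
In check: yes, from the white queen on f8.
King squares — g5: available; h5: available; g6: available; g7: attacked by Qf8; h7: available.
Legal moves for Black: Kh7, Kg6, Kh5, Kg5, Rxf8, Bxf8.
Black is in check but has 6 legal moves → neither.

neither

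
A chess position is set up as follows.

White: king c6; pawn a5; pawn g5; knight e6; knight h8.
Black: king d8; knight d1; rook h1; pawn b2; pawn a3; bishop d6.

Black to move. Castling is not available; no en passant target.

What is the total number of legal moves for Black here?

3

Black to move; king on d8.
In check: yes, from the white knight on e6.
Legal moves: Ke8, Kc8, Ke7.
Count: 3.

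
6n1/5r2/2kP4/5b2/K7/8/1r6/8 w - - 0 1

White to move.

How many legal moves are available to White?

White to move; king on a4.
In check: no.
Legal moves: Ka5, Ka3, d7.
Count: 3.

3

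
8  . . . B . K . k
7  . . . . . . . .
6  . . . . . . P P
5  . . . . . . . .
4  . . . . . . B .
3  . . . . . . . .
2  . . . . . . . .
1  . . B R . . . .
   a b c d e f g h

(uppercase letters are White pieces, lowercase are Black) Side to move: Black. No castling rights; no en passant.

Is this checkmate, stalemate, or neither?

stalemate

Black to move; black king on h8.
In check: no.
King squares — g7: attacked by Ph6; h7: attacked by Pg6; g8: attacked by Kf8.
Legal moves for Black: none.
Not in check and no legal moves → stalemate.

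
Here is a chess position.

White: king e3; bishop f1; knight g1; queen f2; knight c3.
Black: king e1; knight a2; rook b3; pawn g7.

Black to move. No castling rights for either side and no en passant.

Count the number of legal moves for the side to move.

Black to move; king on e1.
In check: yes, from the white queen on f2.
Legal moves: none.
Count: 0.

0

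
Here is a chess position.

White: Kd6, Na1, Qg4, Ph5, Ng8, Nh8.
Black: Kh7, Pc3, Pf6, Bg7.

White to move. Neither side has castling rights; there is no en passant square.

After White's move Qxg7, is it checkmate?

After Qxg7: black king on h7; in check: yes, from the white queen on g7.
Black has 1 legal reply: Kxg7.
In check but a legal move exists → not checkmate.

no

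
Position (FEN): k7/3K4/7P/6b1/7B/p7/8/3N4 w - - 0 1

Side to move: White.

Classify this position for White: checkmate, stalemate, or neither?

White to move; white king on d7.
In check: no.
Legal moves for White: Ke8, Kc8, Kc7, Ke6, Kd6, Kc6, Bxg5, Bg3, Bf2, Be1, Ne3, Nc3, Nf2, Nb2, h7.
White has 15 legal moves and is not in check → neither.

neither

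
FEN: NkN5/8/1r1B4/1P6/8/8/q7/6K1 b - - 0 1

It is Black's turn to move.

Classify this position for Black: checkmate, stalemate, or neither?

Black to move; black king on b8.
In check: yes, from the white bishop on d6.
Legal moves for Black: Kxc8, Kxa8, Kb7, Rxd6.
Black is in check but has 4 legal moves → neither.

neither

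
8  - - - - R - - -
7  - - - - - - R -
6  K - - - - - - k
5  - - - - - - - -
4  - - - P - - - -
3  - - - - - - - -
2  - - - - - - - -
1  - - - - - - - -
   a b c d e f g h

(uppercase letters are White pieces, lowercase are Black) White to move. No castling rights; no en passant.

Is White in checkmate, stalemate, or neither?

White to move; white king on a6.
In check: no.
Legal moves for White include: Rh8+, Reg8, Rf8, Rd8, Rc8, Rb8, Ra8, Ree7, Re6+, Re5, Re4, Re3, Re2, Re1, Rgg8, Rh7+, Rf7, Rge7, ... (list truncated; more exist).
White has legal moves and is not in check → neither.

neither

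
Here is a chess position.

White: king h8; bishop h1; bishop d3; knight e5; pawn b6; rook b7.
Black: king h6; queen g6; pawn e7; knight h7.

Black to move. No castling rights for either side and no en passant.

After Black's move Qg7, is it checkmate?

After Qg7: white king on h8; in check: yes, from the black queen on g7.
King squares — g7: attacked by Kh6; h7: attacked by Kh6; g8: attacked by Qg7.
White has no legal moves → checkmate.

yes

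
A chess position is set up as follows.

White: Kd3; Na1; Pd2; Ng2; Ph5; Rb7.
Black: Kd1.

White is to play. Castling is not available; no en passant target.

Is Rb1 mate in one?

After Rb1: black king on d1; in check: yes, from the white rook on b1.
King squares — c1: attacked by Rb1; e1: attacked by Rb1; c2: attacked by Na1; d2: attacked by Kd3; e2: attacked by Kd3.
Black has no legal moves → checkmate.

yes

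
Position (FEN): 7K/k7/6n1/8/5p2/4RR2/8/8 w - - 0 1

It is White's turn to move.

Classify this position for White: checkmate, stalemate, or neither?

White to move; white king on h8.
In check: yes, from the black knight on g6.
King squares — g7: available; h7: available; g8: available.
Legal moves for White: Kg8, Kh7, Kg7.
White is in check but has 3 legal moves → neither.

neither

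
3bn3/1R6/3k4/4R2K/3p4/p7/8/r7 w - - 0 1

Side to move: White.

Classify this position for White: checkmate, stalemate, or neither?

neither

White to move; white king on h5.
In check: no.
Legal moves for White include: Rb8, Rh7, Rg7, Rf7, Rbe7, Rd7+, Rc7, Ra7, Rb6+, Rbb5, Rb4, Rb3, Rb2, Rb1, Kh6, Kg6, Kg4, Rxe8, ... (list truncated; more exist).
White has legal moves and is not in check → neither.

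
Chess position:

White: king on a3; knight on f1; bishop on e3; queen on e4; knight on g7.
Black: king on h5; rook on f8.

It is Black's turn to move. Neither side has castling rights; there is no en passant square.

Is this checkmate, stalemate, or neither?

Black to move; black king on h5.
In check: yes, from the white knight on g7.
King squares — g4: attacked by Qe4; h4: attacked by Qe4; g5: attacked by Be3; g6: attacked by Qe4; h6: attacked by Be3.
Legal moves for Black: none.
In check with no legal moves → checkmate.

checkmate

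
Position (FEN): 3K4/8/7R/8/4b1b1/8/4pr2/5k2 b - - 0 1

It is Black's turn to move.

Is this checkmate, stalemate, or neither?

Black to move; black king on f1.
In check: no.
Legal moves for Black include: Bc8, Bd7, Be6, Bh5, Bgf5, Bh3, Bgf3, Ba8, Bh7, Bb7, Bg6, Bc6, Bef5, Bd5, Bef3, Bd3, Bg2, Bc2, ... (list truncated; more exist).
Black has legal moves and is not in check → neither.

neither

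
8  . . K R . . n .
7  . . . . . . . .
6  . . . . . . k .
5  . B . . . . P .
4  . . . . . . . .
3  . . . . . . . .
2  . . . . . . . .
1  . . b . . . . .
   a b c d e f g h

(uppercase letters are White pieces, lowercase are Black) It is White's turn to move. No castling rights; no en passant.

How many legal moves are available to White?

23

White to move; king on c8.
In check: no.
Legal moves: Rxg8+, Rf8, Re8, Rd7, Rd6+, Rd5, Rd4, Rd3, Rd2, Rd1, Kb8, Kd7, Kc7, Kb7, Be8+, Bd7, Bc6, Ba6, Bc4, Ba4, Bd3+, Be2, Bf1.
Count: 23.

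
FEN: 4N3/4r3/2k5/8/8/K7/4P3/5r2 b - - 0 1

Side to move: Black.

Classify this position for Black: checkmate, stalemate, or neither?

Black to move; black king on c6.
In check: no.
Legal moves for Black include: Rxe8, Rh7, Rg7, Ref7, Rd7, Rc7, Rb7, Ra7+, Re6, Re5, Re4, Re3+, Rxe2, Kd7, Kb7, Kb6, Kd5, Kc5, ... (list truncated; more exist).
Black has legal moves and is not in check → neither.

neither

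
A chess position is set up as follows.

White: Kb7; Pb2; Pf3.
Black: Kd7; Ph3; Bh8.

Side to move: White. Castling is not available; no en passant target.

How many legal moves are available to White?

8

White to move; king on b7.
In check: no.
Legal moves: Kb8, Ka8, Ka7, Kb6, Ka6, f4, b3, b4.
Count: 8.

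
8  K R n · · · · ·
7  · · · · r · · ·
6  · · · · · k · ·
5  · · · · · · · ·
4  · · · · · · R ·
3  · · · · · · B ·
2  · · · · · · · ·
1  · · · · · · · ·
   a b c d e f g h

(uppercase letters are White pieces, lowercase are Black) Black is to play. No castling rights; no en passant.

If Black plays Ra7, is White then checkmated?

After Ra7: white king on a8; in check: yes, from the black rook on a7.
King squares — a7: attacked by Nc8; b7: attacked by Ra7; b8: own rook.
White has no legal moves → checkmate.

yes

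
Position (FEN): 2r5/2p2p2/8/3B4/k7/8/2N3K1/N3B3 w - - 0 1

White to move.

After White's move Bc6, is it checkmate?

yes

After Bc6: black king on a4; in check: yes, from the white bishop on c6.
King squares — a3: attacked by Nc2; b3: attacked by Na1; b4: attacked by Be1; a5: attacked by Be1; b5: attacked by Bc6.
Black has no legal moves → checkmate.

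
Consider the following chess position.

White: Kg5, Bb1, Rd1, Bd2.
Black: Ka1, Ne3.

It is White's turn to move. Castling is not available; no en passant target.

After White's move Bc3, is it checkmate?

After Bc3: black king on a1; in check: yes, from the white bishop on c3.
King squares — b1: attacked by Rd1; a2: attacked by Bb1; b2: attacked by Bc3.
Black has no legal moves → checkmate.

yes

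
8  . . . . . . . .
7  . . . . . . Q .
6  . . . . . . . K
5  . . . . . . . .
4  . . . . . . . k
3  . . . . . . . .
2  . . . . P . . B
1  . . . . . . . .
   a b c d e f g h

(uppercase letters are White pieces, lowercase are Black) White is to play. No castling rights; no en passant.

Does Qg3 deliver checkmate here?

After Qg3: black king on h4; in check: yes, from the white queen on g3.
King squares — g3: attacked by Bh2; h3: attacked by Qg3; g4: attacked by Qg3; g5: attacked by Qg3; h5: attacked by Kh6.
Black has no legal moves → checkmate.

yes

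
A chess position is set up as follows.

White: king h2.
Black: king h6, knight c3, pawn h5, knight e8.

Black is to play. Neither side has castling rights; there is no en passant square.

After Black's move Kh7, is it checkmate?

After Kh7: white king on h2; in check: no.
White is not in check, so this cannot be checkmate.

no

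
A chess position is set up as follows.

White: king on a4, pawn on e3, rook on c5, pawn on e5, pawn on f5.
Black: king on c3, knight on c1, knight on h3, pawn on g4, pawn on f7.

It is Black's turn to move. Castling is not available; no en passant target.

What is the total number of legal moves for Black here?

Black to move; king on c3.
In check: yes, from the white rook on c5.
Legal moves: Kd3, Kd2, Kb2.
Count: 3.

3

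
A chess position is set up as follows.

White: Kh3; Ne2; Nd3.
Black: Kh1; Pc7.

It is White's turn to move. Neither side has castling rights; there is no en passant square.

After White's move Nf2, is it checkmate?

yes

After Nf2: black king on h1; in check: yes, from the white knight on f2.
King squares — g1: attacked by Ne2; g2: attacked by Kh3; h2: attacked by Kh3.
Black has no legal moves → checkmate.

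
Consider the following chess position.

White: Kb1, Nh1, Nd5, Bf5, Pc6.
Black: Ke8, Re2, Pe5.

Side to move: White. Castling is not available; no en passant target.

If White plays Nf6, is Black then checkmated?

no

After Nf6: black king on e8; in check: yes, from the white knight on f6.
Black has 4 legal replies: Kf8, Kd8, Kf7, Ke7.
In check but a legal move exists → not checkmate.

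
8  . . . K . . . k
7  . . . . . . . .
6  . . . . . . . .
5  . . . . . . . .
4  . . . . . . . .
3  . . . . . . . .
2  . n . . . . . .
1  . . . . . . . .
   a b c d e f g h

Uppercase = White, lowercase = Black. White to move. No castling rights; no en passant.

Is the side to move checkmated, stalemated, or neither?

neither

White to move; white king on d8.
In check: no.
Legal moves for White: Ke8, Kc8, Ke7, Kd7, Kc7.
White has 5 legal moves and is not in check → neither.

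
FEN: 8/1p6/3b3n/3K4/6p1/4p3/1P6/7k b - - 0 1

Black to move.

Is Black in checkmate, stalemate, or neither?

neither

Black to move; black king on h1.
In check: no.
Legal moves for Black include: Ng8, Nf7, Nf5, Bf8, Bb8, Be7, Bc7, Be5, Bc5, Bf4, Bb4, Bg3, Ba3, Bh2, Kh2, Kg2, Kg1, b6, ... (list truncated; more exist).
Black has legal moves and is not in check → neither.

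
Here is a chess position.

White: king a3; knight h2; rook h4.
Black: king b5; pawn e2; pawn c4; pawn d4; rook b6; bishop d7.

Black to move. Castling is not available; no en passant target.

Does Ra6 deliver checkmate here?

no

After Ra6: white king on a3; in check: yes, from the black rook on a6.
White has 1 legal reply: Kb2.
In check but a legal move exists → not checkmate.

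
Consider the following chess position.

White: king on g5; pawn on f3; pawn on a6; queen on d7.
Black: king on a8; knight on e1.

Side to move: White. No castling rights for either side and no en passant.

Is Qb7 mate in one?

After Qb7: black king on a8; in check: yes, from the white queen on b7.
King squares — a7: attacked by Qb7; b7: attacked by Pa6; b8: attacked by Qb7.
Black has no legal moves → checkmate.

yes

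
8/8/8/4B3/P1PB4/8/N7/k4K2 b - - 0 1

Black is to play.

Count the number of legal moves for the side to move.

Black to move; king on a1.
In check: yes, from the white bishop on d4.
Legal moves: Kxa2, Kb1.
Count: 2.

2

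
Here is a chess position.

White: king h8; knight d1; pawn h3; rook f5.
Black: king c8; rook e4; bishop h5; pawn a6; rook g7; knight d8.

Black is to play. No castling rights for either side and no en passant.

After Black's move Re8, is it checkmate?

After Re8: white king on h8; in check: yes, from the black rook on e8.
White has 2 legal replies: Kxg7, Rf8.
In check but a legal move exists → not checkmate.

no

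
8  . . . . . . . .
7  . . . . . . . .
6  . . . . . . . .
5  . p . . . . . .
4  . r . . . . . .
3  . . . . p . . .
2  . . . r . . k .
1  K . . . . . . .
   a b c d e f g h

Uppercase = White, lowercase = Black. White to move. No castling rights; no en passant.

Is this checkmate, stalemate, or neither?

White to move; white king on a1.
In check: no.
King squares — b1: attacked by Rb4; a2: attacked by Rd2; b2: attacked by Rd2.
Legal moves for White: none.
Not in check and no legal moves → stalemate.

stalemate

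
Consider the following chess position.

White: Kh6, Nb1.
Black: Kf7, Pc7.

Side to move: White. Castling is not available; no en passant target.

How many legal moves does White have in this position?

6

White to move; king on h6.
In check: no.
Legal moves: Kh7, Kh5, Kg5, Nc3, Na3, Nd2.
Count: 6.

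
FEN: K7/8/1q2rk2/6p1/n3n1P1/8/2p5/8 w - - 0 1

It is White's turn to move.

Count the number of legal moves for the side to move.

0

White to move; king on a8.
In check: no.
Legal moves: none.
Count: 0.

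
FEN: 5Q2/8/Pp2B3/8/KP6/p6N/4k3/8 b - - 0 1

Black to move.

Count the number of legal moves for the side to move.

Black to move; king on e2.
In check: no.
Legal moves: Ke3, Kd3, Kd2, Ke1, Kd1, b5+, a2.
Count: 7.

7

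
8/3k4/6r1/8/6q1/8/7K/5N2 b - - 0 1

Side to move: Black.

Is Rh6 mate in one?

After Rh6: white king on h2; in check: yes, from the black rook on h6.
King squares — g1: attacked by Qg4; h1: attacked by Rh6; g2: attacked by Qg4; g3: attacked by Qg4; h3: attacked by Qg4.
White has no legal moves → checkmate.

yes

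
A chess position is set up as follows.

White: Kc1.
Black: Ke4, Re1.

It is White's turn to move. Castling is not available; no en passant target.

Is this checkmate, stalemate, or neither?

neither

White to move; white king on c1.
In check: yes, from the black rook on e1.
Legal moves for White: Kd2, Kc2, Kb2.
White is in check but has 3 legal moves → neither.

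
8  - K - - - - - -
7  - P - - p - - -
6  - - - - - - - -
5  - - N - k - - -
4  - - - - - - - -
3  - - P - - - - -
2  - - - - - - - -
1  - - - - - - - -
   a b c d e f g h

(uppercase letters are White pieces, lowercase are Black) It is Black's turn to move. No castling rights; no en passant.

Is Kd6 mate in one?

After Kd6: white king on b8; in check: no.
White is not in check, so this cannot be checkmate.

no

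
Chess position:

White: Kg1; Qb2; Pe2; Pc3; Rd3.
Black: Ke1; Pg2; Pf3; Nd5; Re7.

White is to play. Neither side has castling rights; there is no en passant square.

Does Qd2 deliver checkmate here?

After Qd2: black king on e1; in check: yes, from the white queen on d2.
King squares — d1: attacked by Qd2; f1: attacked by Kg1; d2: attacked by Rd3; e2: attacked by Qd2; f2: attacked by Kg1.
Black has no legal moves → checkmate.

yes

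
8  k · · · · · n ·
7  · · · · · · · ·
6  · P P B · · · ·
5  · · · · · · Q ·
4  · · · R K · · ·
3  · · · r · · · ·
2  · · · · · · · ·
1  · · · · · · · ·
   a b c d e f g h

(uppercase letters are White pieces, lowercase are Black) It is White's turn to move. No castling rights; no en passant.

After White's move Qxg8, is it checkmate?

After Qxg8: black king on a8; in check: yes, from the white queen on g8.
King squares — a7: attacked by Pb6; b7: attacked by Pc6; b8: attacked by Bd6.
Black has no legal moves → checkmate.

yes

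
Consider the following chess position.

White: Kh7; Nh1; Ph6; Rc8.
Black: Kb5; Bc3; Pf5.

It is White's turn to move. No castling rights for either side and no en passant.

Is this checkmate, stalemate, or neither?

White to move; white king on h7.
In check: no.
Legal moves for White: Rh8, Rg8, Rf8, Re8, Rd8, Rb8+, Ra8, Rc7, Rc6, Rc5+, Rc4, Rxc3, Kg8, Kg6, Ng3, Nf2.
White has 16 legal moves and is not in check → neither.

neither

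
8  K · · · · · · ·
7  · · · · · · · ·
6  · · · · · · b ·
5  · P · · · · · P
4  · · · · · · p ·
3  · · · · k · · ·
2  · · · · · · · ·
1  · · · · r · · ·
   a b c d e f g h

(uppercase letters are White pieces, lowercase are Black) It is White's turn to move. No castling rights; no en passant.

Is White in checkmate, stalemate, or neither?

neither

White to move; white king on a8.
In check: no.
Legal moves for White: Kb8, Kb7, Ka7, hxg6, h6, b6.
White has 6 legal moves and is not in check → neither.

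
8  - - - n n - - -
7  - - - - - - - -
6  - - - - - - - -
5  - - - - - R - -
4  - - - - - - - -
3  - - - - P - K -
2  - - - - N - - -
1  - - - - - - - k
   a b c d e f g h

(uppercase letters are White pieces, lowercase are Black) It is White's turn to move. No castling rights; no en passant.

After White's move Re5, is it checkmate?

no

After Re5: black king on h1; in check: no.
Black is not in check, so this cannot be checkmate.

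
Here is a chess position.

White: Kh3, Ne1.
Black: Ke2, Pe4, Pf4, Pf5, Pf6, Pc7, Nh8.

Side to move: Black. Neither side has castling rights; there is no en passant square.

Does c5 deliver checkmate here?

After c5: white king on h3; in check: no.
White is not in check, so this cannot be checkmate.

no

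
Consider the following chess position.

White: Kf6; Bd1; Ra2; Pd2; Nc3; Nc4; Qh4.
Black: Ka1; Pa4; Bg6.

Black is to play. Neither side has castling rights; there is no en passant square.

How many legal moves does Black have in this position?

0

Black to move; king on a1.
In check: yes, from the white rook on a2.
Legal moves: none.
Count: 0.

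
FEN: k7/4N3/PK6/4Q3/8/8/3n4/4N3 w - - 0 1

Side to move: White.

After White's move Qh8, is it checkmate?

yes

After Qh8: black king on a8; in check: yes, from the white queen on h8.
King squares — a7: attacked by Kb6; b7: attacked by Pa6; b8: attacked by Qh8.
Black has no legal moves → checkmate.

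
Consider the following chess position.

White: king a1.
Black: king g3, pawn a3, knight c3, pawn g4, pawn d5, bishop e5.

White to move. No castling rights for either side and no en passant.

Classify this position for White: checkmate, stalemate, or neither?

stalemate

White to move; white king on a1.
In check: no.
King squares — b1: attacked by Nc3; a2: attacked by Nc3; b2: attacked by Pa3.
Legal moves for White: none.
Not in check and no legal moves → stalemate.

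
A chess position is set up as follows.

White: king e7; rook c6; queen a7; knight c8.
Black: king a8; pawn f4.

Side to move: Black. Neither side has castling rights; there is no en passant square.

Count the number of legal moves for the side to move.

Black to move; king on a8.
In check: yes, from the white queen on a7.
Legal moves: none.
Count: 0.

0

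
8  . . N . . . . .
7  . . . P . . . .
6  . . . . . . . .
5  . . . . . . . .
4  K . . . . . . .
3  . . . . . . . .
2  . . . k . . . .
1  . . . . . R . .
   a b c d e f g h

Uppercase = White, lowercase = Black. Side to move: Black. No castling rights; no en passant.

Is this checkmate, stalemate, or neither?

neither

Black to move; black king on d2.
In check: no.
Legal moves for Black: Ke3, Kd3, Kc3, Ke2, Kc2.
Black has 5 legal moves and is not in check → neither.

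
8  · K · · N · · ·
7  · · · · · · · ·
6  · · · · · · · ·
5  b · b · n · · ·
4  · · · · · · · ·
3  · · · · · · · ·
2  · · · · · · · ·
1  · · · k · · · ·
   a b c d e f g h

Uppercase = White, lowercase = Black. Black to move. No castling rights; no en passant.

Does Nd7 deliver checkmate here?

After Nd7: white king on b8; in check: yes, from the black knight on d7.
White has 3 legal replies: Kc8, Ka8, Kb7.
In check but a legal move exists → not checkmate.

no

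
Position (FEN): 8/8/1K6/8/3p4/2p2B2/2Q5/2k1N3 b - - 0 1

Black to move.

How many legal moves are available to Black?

Black to move; king on c1.
In check: yes, from the white queen on c2.
Legal moves: none.
Count: 0.

0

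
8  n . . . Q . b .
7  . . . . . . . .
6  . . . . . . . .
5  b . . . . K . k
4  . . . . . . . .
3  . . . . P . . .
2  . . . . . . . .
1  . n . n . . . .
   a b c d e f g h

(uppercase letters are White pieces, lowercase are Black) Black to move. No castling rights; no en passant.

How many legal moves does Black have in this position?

Black to move; king on h5.
In check: yes, from the white queen on e8.
Legal moves: Kh6, Kh4, Bf7.
Count: 3.

3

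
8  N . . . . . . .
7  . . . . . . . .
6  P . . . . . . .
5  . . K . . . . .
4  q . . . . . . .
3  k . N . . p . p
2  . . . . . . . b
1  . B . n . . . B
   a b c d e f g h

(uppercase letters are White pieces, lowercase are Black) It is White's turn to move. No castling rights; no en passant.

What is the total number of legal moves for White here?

21

White to move; king on c5.
In check: no.
Legal moves: Nc7, Nb6, Kb6, Kd5, Nd5, Nb5+, Ne4, Nxa4, Ne2, Na2, Nxd1, Bxf3, Bg2, Bh7, Bg6, Bf5, Be4, Bd3, Bc2, Ba2, a7.
Count: 21.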